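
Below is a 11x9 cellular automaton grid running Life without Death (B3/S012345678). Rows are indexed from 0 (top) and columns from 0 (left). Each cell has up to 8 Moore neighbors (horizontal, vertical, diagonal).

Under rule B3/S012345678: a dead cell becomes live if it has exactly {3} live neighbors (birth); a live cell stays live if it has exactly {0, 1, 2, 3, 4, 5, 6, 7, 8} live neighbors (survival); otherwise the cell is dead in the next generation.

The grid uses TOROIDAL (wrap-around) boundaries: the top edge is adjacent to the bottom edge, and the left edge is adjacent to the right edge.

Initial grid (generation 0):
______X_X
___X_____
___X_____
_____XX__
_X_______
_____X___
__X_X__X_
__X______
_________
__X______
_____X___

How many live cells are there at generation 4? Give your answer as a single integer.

Simulating step by step:
Generation 0 (given above): 14 live cells
Generation 1: 19 live cells
______X_X
___X_____
___XX____
_____XX__
_X___XX__
_____X___
__XXX__X_
__XX_____
_________
__X______
_____X___
Generation 2: 27 live cells
______X_X
___XX____
___XXX___
_____XX__
_X__XXX__
__XX_X___
__XXX__X_
__XXX____
__XX_____
__X______
_____X___
Generation 3: 40 live cells
____XXX_X
___XX____
___XXXX__
___X_XX__
_XXXXXX__
_XXX_X___
_XXXXX_X_
_XXXX____
_XXXX____
__XX_____
_____X___
Generation 4: 51 live cells
___XXXX_X
___XX__X_
__XXXXX__
___X_XXX_
_XXXXXX__
XXXX_X___
XXXXXXXX_
XXXXX____
_XXXX____
_XXX_____
___X_XX__
Population at generation 4: 51

Answer: 51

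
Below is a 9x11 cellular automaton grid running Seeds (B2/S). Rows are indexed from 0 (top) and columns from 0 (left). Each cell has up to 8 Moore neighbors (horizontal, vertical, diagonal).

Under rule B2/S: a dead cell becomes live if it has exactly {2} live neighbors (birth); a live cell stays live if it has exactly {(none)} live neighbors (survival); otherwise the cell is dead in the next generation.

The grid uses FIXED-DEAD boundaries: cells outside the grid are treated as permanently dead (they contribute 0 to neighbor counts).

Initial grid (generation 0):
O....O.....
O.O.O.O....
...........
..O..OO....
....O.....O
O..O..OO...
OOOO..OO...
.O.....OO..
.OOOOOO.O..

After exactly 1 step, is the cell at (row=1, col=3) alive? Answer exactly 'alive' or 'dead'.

Simulating step by step:
Generation 0 (given above): 31 live cells
Generation 1: 17 live cells
...OO.O....
...O.......
..O.O..O...
...OO......
.OO........
........O..
....OO.....
.........O.
O........O.

Cell (1,3) at generation 1: 1 -> alive

Answer: alive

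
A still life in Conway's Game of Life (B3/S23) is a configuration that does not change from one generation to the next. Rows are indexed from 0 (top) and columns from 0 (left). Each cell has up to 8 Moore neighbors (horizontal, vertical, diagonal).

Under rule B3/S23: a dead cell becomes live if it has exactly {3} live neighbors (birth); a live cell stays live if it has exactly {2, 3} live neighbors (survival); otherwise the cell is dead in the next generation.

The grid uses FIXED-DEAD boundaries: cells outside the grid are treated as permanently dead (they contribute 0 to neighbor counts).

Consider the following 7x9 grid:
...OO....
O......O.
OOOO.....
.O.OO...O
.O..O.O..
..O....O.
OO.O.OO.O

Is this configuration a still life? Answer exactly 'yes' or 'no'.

Answer: no

Derivation:
Compute generation 1 and compare to generation 0 (given above):
Generation 1:
.........
O...O....
O..OO....
....OO...
.O..OO.O.
O.OOO..O.
.OO...OO.
Cell (0,3) differs: gen0=1 vs gen1=0 -> NOT a still life.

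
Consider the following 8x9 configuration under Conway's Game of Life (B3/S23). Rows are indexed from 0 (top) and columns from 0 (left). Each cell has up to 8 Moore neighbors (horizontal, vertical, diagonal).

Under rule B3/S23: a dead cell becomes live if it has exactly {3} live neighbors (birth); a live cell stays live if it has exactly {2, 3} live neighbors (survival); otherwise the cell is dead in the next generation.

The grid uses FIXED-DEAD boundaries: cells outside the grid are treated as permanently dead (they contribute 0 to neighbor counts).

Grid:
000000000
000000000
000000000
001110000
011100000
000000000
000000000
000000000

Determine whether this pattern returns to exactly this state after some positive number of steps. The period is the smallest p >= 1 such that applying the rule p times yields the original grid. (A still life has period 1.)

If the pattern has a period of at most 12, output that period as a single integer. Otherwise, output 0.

Simulating and comparing each generation to the original:
Gen 0 (original, given above): 6 live cells
Gen 1: 6 live cells, differs from original
Gen 2: 6 live cells, MATCHES original -> period = 2

Answer: 2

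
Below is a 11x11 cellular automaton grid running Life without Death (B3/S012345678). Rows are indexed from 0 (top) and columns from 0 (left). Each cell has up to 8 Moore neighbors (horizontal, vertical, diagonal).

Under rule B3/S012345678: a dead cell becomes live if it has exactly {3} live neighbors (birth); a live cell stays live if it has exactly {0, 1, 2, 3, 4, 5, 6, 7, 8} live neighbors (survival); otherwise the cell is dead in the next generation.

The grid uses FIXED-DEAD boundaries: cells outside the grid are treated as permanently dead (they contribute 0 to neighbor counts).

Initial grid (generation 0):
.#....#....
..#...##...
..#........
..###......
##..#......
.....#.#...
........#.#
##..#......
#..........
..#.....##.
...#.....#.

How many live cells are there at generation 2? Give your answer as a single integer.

Simulating step by step:
Generation 0 (given above): 25 live cells
Generation 1: 31 live cells
.#....##...
.##...##...
.##........
..###......
###.##.....
.....#.#...
........#.#
##..#......
#..........
..#.....##.
...#....##.
Generation 2: 39 live cells
.##...##...
###...##...
.##........
#.####.....
###.###....
.#..####...
........#.#
##..#......
#..........
..#.....##.
...#....##.
Population at generation 2: 39

Answer: 39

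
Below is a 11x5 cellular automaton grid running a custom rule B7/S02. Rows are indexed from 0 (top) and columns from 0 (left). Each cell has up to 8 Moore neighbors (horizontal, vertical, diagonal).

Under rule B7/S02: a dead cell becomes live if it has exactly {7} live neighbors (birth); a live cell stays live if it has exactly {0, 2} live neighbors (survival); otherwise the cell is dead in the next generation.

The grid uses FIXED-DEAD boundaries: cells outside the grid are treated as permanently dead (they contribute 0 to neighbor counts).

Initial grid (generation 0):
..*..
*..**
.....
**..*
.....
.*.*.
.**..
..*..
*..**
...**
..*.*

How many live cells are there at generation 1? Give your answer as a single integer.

Simulating step by step:
Generation 0 (given above): 19 live cells
Generation 1: 6 live cells
.....
*..*.
.....
....*
.....
.*...
.....
.....
*....
.....
....*
Population at generation 1: 6

Answer: 6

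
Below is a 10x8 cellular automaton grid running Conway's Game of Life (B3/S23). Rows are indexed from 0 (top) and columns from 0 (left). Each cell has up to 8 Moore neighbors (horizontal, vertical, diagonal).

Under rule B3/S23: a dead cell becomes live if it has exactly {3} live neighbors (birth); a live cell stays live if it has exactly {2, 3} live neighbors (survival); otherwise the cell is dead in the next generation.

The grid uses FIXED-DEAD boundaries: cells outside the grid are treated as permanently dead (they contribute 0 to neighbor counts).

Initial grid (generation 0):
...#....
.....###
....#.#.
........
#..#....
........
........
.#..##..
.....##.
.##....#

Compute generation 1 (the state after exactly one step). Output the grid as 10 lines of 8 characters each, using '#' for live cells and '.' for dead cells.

Simulating step by step:
Generation 0 (given above): 16 live cells
Generation 1: 16 live cells
(generation 1 grid is the final answer)

Answer: ......#.
....####
......##
........
........
........
........
....###.
.##.###.
......#.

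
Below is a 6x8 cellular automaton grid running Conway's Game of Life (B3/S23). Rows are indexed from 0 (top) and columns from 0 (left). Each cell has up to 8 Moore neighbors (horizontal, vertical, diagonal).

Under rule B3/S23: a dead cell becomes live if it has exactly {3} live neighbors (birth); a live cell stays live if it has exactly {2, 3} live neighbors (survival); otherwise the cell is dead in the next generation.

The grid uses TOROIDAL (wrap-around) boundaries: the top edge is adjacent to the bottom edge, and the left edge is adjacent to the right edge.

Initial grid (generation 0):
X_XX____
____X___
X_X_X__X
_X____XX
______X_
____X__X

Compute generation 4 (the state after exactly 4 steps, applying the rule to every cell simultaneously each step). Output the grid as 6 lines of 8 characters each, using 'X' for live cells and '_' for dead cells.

Simulating step by step:
Generation 0 (given above): 14 live cells
Generation 1: 20 live cells
___XX___
X_X_X__X
XX_X_XXX
_X___XX_
X____XX_
___X___X
Generation 2: 15 live cells
X_X_X__X
__X_____
___X____
_XX_____
X___XX__
___X_XXX
Generation 3: 23 live cells
XXX_XX_X
_XX_____
_X_X____
_XXXX___
XXXXXX_X
_X_X____
Generation 4: 6 live cells
(generation 4 grid is the final answer)

Answer: ____X___
____X___
X___X___
_____X__
_____X__
________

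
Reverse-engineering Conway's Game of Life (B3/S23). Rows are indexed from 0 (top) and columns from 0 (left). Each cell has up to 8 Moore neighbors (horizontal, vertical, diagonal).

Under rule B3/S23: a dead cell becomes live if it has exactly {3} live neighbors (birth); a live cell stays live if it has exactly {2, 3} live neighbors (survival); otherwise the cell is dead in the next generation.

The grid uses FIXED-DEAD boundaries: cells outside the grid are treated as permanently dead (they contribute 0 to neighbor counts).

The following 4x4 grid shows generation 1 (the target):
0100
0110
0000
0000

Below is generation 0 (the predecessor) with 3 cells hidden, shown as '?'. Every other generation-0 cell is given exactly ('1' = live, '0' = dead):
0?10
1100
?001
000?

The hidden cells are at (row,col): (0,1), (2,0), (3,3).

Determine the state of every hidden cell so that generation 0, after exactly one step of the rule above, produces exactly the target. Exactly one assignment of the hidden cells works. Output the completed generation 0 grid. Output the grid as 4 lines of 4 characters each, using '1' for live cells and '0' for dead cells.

Hidden generation-0 cells (in order): (0,1), (2,0), (3,3).
A hidden cell only influences target cells in its own 3x3 neighborhood. Try each of the 2^3 = 8 assignments, step the completed generation 0 forward once under B3/S23, and compare with the target:
  (0,1)=0 (2,0)=0 (3,3)=0 -> step reproduces the target at every cell -> ACCEPT
  (0,1)=0 (2,0)=0 (3,3)=1 -> step gives (2,2)='1' but target has '0' -> reject
  (0,1)=0 (2,0)=1 (3,3)=0 -> step gives (1,0)='1' but target has '0' -> reject
  (0,1)=0 (2,0)=1 (3,3)=1 -> step gives (1,0)='1' but target has '0' -> reject
  (0,1)=1 (2,0)=0 (3,3)=0 -> step gives (0,0)='1' but target has '0' -> reject
  (0,1)=1 (2,0)=0 (3,3)=1 -> step gives (0,0)='1' but target has '0' -> reject
  (0,1)=1 (2,0)=1 (3,3)=0 -> step gives (0,0)='1' but target has '0' -> reject
  (0,1)=1 (2,0)=1 (3,3)=1 -> step gives (0,0)='1' but target has '0' -> reject
Unique solution: (0,1)=dead, (2,0)=dead, (3,3)=dead.
Check: live-neighbor counts of every cell in the completed generation 0:
2311
1232
2220
0011
Applying B3/S23 to generation 0 with these counts gives:
0100
0110
0000
0000
which matches the target exactly.

Answer: 0010
1100
0001
0000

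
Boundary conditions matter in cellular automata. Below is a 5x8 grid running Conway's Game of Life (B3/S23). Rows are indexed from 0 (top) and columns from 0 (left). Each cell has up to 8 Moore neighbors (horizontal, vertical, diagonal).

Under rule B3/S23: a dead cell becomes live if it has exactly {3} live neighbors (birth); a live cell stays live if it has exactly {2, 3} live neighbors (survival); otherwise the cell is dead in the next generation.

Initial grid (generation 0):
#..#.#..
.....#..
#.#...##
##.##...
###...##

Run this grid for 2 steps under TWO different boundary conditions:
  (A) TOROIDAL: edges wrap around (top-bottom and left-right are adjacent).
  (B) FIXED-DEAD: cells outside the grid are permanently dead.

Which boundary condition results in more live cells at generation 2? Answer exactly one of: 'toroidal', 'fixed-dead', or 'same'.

Answer: fixed-dead

Derivation:
Under TOROIDAL boundary, generation 2:
#..#...#
........
#.#....#
..##....
...#..#.
Population = 10

Under FIXED-DEAD boundary, generation 2:
....##..
.##...#.
.##...#.
.....##.
..###...
Population = 13

Comparison: toroidal=10, fixed-dead=13 -> fixed-dead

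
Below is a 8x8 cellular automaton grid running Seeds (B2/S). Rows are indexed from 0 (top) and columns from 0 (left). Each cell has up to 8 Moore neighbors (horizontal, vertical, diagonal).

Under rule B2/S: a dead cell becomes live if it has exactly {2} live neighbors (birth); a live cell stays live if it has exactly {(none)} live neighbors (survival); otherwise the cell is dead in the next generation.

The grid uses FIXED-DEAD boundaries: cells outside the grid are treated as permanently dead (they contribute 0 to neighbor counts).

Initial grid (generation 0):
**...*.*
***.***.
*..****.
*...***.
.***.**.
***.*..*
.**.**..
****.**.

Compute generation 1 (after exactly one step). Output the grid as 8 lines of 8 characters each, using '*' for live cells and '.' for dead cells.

Simulating step by step:
Generation 0 (given above): 39 live cells
Generation 1: 2 live cells
(generation 1 grid is the final answer)

Answer: ...*....
........
........
........
........
........
.......*
........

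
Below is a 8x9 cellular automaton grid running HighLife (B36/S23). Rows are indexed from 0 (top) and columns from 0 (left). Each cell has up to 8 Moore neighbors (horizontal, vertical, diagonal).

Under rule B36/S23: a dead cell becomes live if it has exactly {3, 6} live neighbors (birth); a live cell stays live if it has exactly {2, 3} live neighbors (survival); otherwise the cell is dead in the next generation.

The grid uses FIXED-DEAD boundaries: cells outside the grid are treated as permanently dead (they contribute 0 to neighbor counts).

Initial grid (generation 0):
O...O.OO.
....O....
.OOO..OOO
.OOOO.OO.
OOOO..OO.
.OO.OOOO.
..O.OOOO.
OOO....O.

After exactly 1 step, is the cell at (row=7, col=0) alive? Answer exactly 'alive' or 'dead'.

Answer: dead

Derivation:
Simulating step by step:
Generation 0 (given above): 38 live cells
Generation 1: 24 live cells
.....O...
.OO.O...O
.O....O.O
....O....
O....O..O
O..O....O
OO..O...O
.OOO.O.O.

Cell (7,0) at generation 1: 0 -> dead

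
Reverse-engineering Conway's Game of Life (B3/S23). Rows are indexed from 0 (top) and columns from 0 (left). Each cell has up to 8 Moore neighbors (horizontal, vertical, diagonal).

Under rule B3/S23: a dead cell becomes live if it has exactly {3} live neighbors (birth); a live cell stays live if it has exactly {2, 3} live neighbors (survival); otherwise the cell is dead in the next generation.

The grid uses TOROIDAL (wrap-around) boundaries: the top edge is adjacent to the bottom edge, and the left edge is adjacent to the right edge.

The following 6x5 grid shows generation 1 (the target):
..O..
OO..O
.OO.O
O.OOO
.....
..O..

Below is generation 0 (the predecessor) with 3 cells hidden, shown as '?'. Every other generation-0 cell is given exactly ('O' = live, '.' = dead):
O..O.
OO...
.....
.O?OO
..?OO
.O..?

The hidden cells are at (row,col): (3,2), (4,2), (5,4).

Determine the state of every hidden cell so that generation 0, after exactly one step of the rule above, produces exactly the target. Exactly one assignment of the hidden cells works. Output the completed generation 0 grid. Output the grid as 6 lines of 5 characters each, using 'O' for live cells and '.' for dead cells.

Answer: O..O.
OO...
.....
.O.OO
...OO
.O..O

Derivation:
Hidden generation-0 cells (in order): (3,2), (4,2), (5,4).
A hidden cell only influences target cells in its own 3x3 neighborhood. Try each of the 2^3 = 8 assignments, step the completed generation 0 forward once under B3/S23, and compare with the target:
  (3,2)=. (4,2)=. (5,4)=. -> step gives (0,0)='O' but target has '.' -> reject
  (3,2)=. (4,2)=. (5,4)=O -> step reproduces the target at every cell -> ACCEPT
  (3,2)=. (4,2)=O (5,4)=. -> step gives (0,0)='O' but target has '.' -> reject
  (3,2)=. (4,2)=O (5,4)=O -> step gives (3,2)='.' but target has 'O' -> reject
  (3,2)=O (4,2)=. (5,4)=. -> step gives (0,0)='O' but target has '.' -> reject
  (3,2)=O (4,2)=. (5,4)=O -> step gives (2,1)='.' but target has 'O' -> reject
  (3,2)=O (4,2)=O (5,4)=. -> step gives (0,0)='O' but target has '.' -> reject
  (3,2)=O (4,2)=O (5,4)=O -> step gives (2,1)='.' but target has 'O' -> reject
Unique solution: (3,2)=dead, (4,2)=dead, (5,4)=live.
Check: live-neighbor counts of every cell in the completed generation 0:
44314
22213
43323
30333
52444
41344
Applying B3/S23 to generation 0 with these counts gives:
..O..
OO..O
.OO.O
O.OOO
.....
..O..
which matches the target exactly.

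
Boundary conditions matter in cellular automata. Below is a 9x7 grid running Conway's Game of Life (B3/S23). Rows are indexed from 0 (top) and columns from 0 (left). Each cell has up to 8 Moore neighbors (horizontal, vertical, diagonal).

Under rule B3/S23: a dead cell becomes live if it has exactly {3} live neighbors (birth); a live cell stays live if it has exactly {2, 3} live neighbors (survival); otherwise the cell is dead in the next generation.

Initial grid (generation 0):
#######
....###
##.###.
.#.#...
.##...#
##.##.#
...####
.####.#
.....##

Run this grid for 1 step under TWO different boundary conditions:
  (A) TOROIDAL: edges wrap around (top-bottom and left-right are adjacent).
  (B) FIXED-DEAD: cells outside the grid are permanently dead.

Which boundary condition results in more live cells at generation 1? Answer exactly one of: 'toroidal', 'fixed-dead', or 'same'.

Under TOROIDAL boundary, generation 1:
.###...
.......
##.#...
...#.##
....###
.#.....
.......
..#....
.......
Population = 14

Under FIXED-DEAD boundary, generation 1:
.###..#
.......
##.#..#
...#.#.
....##.
##....#
#.....#
..#....
..#####
Population = 23

Comparison: toroidal=14, fixed-dead=23 -> fixed-dead

Answer: fixed-dead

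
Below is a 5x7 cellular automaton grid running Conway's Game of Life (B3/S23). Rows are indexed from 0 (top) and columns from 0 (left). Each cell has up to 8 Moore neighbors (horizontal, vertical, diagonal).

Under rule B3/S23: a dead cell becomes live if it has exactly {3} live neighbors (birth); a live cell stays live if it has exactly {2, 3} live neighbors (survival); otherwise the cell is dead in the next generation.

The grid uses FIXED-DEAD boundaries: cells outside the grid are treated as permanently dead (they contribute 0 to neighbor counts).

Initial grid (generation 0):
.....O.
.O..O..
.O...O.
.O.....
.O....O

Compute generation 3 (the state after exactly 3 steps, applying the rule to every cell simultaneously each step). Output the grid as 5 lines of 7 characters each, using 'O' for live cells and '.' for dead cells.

Simulating step by step:
Generation 0 (given above): 8 live cells
Generation 1: 8 live cells
.......
....OO.
OOO....
OOO....
.......
Generation 2: 7 live cells
.......
.O.....
O.OO...
O.O....
.O.....
Generation 3: 9 live cells
(generation 3 grid is the final answer)

Answer: .......
.OO....
O.OO...
O.OO...
.O.....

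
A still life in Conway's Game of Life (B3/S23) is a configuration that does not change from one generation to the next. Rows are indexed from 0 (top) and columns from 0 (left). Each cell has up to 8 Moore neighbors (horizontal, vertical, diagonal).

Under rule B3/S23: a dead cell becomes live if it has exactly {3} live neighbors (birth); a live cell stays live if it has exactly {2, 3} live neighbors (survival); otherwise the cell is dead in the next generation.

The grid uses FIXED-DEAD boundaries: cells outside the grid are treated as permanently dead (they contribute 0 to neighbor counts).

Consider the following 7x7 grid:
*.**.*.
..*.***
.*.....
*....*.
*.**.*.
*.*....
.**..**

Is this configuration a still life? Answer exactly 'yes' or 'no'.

Answer: no

Derivation:
Compute generation 1 and compare to generation 0 (given above):
Generation 1:
.***.**
..*.***
.*..*.*
*.*.*..
*.***..
*...***
.**....
Cell (0,0) differs: gen0=1 vs gen1=0 -> NOT a still life.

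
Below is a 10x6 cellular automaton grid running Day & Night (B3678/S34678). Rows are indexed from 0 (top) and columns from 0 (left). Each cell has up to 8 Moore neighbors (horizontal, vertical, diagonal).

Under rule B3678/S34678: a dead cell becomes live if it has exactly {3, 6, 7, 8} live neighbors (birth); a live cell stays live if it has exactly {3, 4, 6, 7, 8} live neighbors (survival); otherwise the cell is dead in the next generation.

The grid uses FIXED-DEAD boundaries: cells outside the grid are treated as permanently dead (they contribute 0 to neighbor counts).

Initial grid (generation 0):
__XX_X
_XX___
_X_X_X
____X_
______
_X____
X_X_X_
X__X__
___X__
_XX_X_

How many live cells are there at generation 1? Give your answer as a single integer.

Answer: 13

Derivation:
Simulating step by step:
Generation 0 (given above): 19 live cells
Generation 1: 13 live cells
_XX___
_X____
____X_
______
______
______
___X__
_XXXX_
_X_XX_
___X__
Population at generation 1: 13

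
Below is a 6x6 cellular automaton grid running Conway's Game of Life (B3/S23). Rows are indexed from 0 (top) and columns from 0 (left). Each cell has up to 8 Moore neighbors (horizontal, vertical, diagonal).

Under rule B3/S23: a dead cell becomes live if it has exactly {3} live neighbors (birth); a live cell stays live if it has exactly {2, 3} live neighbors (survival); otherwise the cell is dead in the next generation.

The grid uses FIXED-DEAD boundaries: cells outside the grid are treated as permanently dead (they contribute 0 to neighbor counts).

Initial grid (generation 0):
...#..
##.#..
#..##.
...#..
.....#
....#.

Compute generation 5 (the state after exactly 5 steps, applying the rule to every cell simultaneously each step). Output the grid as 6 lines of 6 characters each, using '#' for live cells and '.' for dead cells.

Answer: .###..
#..##.
#...#.
#...#.
...#..
......

Derivation:
Simulating step by step:
Generation 0 (given above): 10 live cells
Generation 1: 10 live cells
..#...
##.#..
##.##.
...#..
....#.
......
Generation 2: 11 live cells
.##...
#..##.
##.##.
..##..
......
......
Generation 3: 11 live cells
.###..
#...#.
##....
.####.
......
......
Generation 4: 13 live cells
.###..
#..#..
#...#.
####..
..##..
......
Generation 5: 11 live cells
(generation 5 grid is the final answer)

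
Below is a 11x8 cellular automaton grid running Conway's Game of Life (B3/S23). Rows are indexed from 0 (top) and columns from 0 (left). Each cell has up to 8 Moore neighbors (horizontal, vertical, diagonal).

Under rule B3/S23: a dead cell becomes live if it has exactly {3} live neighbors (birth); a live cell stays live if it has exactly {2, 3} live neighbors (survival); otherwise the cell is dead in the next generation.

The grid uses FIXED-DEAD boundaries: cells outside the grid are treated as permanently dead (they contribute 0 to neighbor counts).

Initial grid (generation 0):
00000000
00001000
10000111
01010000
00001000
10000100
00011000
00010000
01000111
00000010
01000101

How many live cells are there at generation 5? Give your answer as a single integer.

Simulating step by step:
Generation 0 (given above): 21 live cells
Generation 1: 21 live cells
00000000
00000110
00001110
00001110
00001000
00010100
00011000
00110110
00000111
00000000
00000010
Generation 2: 18 live cells
00000000
00001010
00000001
00010010
00010010
00010100
00000010
00110001
00001101
00000101
00000000
Generation 3: 26 live cells
00000000
00000000
00000111
00000011
00110110
00001110
00111010
00011101
00011101
00001100
00000000
Generation 4: 12 live cells
00000000
00000010
00000101
00001000
00010000
00000001
00100001
00000001
00000000
00010110
00000000
Generation 5: 7 live cells
00000000
00000010
00000110
00001000
00000000
00000000
00000011
00000000
00000010
00000000
00000000
Population at generation 5: 7

Answer: 7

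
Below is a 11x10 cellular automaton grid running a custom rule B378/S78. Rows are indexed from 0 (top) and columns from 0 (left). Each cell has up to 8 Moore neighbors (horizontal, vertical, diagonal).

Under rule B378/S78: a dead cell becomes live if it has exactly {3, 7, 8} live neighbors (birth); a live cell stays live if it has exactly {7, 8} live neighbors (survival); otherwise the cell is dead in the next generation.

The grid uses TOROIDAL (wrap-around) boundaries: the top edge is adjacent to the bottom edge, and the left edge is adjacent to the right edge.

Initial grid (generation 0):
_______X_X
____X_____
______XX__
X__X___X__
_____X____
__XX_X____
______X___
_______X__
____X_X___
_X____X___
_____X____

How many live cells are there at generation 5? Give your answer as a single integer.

Answer: 0

Derivation:
Simulating step by step:
Generation 0 (given above): 19 live cells
Generation 1: 13 live cells
__________
______XXX_
__________
__________
__XX__X___
____X_X___
__________
_____XX___
_____X_X__
__________
______X___
Generation 2: 7 live cells
______X___
__________
_______X__
__________
_____X____
___X_X____
______X___
__________
__________
______X___
__________
Generation 3: 3 live cells
__________
__________
__________
__________
____X_____
____X_X___
__________
__________
__________
__________
__________
Generation 4: 2 live cells
__________
__________
__________
__________
_____X____
_____X____
__________
__________
__________
__________
__________
Generation 5: 0 live cells
__________
__________
__________
__________
__________
__________
__________
__________
__________
__________
__________
Population at generation 5: 0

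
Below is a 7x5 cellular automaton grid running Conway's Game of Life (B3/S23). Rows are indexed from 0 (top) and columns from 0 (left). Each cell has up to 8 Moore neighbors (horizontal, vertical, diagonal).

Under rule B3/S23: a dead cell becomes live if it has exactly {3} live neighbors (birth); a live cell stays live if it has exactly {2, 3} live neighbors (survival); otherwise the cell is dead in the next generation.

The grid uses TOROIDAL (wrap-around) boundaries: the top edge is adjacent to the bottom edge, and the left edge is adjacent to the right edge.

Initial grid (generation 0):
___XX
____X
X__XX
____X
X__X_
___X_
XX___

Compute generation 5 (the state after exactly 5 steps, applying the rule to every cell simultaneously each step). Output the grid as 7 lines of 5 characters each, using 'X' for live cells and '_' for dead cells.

Answer: XXXXX
___X_
___X_
_____
_X___
__X_X
_XX__

Derivation:
Simulating step by step:
Generation 0 (given above): 12 live cells
Generation 1: 11 live cells
___XX
_____
X__X_
_____
___X_
XXX__
X_XX_
Generation 2: 9 live cells
__XXX
___X_
_____
____X
_XX__
X____
X____
Generation 3: 12 live cells
__XXX
__XXX
_____
_____
XX___
X____
XX_X_
Generation 4: 9 live cells
_____
__X_X
___X_
_____
XX___
__X__
XX_X_
Generation 5: 12 live cells
(generation 5 grid is the final answer)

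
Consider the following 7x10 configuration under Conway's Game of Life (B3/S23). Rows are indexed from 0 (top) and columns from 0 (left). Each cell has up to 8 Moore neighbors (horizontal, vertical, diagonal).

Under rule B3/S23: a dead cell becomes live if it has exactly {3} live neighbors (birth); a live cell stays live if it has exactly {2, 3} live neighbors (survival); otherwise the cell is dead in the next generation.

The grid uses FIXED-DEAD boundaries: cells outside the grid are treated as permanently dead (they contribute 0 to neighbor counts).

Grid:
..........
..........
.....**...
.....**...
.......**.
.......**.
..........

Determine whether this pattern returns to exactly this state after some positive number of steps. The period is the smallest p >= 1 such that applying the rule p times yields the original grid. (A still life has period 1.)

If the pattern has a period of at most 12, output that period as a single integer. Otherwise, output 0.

Simulating and comparing each generation to the original:
Gen 0 (original, given above): 8 live cells
Gen 1: 6 live cells, differs from original
Gen 2: 8 live cells, MATCHES original -> period = 2

Answer: 2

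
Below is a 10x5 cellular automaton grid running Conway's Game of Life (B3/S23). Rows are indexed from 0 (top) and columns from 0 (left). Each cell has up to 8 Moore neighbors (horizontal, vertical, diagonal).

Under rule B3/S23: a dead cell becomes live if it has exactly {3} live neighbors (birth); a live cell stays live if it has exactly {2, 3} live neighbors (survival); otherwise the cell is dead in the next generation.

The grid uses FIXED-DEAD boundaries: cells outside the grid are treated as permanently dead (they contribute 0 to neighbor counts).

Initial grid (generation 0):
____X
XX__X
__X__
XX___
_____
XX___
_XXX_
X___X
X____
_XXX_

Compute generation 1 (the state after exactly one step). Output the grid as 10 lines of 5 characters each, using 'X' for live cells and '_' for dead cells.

Simulating step by step:
Generation 0 (given above): 18 live cells
Generation 1: 16 live cells
(generation 1 grid is the final answer)

Answer: _____
_X_X_
__X__
_X___
_____
XX___
__XX_
X_XX_
X_XX_
_XX__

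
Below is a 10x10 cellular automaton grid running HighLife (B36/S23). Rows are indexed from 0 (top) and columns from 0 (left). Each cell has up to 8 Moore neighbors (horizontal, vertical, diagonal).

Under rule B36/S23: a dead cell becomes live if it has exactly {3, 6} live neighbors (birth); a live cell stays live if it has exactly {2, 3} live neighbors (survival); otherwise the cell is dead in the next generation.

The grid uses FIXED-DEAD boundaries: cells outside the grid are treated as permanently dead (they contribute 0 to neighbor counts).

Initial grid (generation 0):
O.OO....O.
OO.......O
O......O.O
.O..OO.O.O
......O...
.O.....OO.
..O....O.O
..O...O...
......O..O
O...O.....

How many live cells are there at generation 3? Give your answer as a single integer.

Simulating step by step:
Generation 0 (given above): 28 live cells
Generation 1: 23 live cells
O.O.......
O.O......O
O.....O..O
.....O.O..
.....OO...
......OOO.
.OO...OO..
......OOO.
.....O....
..........
Generation 2: 14 live cells
..........
O.........
.O....O.O.
.....O.O..
.....O..O.
........O.
.....O....
.....O..O.
......OO..
..........
Generation 3: 12 live cells
..........
..........
......OO..
.....O.OO.
......OOO.
..........
..........
.....O.O..
......OO..
..........
Population at generation 3: 12

Answer: 12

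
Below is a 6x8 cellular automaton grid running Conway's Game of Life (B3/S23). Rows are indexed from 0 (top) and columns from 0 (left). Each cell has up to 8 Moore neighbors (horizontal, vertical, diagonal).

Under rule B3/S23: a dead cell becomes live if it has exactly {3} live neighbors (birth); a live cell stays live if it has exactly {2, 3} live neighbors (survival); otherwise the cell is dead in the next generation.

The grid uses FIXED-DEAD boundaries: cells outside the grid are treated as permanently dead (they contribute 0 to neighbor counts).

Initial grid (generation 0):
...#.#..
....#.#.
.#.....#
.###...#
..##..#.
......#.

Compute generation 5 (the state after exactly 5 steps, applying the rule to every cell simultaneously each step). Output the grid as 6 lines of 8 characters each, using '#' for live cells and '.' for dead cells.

Simulating step by step:
Generation 0 (given above): 14 live cells
Generation 1: 17 live cells
....##..
....###.
.#.#..##
.#.#..##
.#.#..##
........
Generation 2: 12 live cells
....#.#.
...#...#
...#....
##.###..
......##
........
Generation 3: 11 live cells
........
...##...
...#....
..#####.
....###.
........
Generation 4: 6 live cells
........
...##...
........
..#...#.
......#.
.....#..
Generation 5: 3 live cells
(generation 5 grid is the final answer)

Answer: ........
........
...#....
........
.....##.
........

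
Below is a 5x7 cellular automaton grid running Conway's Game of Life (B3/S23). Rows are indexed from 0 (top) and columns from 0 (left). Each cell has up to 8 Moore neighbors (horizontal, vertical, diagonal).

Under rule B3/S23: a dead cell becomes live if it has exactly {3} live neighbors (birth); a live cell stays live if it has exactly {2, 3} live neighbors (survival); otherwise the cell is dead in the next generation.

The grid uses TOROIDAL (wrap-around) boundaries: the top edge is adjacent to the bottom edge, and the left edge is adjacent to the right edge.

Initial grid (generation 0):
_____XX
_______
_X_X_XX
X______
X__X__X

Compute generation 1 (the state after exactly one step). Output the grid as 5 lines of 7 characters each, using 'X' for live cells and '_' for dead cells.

Simulating step by step:
Generation 0 (given above): 10 live cells
Generation 1: 13 live cells
(generation 1 grid is the final answer)

Answer: X____XX
X___X__
X_____X
_XX_XX_
X____X_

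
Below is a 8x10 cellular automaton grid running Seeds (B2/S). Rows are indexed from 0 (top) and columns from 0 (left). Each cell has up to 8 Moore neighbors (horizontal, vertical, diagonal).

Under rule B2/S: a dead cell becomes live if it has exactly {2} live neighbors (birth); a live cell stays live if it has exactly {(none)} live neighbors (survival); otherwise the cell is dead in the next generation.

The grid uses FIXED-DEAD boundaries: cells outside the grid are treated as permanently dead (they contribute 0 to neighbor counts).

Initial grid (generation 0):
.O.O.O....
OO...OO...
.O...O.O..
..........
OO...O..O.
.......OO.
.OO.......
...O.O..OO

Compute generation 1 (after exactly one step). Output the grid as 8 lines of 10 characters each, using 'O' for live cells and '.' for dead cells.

Simulating step by step:
Generation 0 (given above): 22 live cells
Generation 1: 17 live cells
(generation 1 grid is the final answer)

Answer: ..........
.......O..
..O.O.....
..O.OO.OO.
......O..O
......O..O
...OO.O...
.O..O.....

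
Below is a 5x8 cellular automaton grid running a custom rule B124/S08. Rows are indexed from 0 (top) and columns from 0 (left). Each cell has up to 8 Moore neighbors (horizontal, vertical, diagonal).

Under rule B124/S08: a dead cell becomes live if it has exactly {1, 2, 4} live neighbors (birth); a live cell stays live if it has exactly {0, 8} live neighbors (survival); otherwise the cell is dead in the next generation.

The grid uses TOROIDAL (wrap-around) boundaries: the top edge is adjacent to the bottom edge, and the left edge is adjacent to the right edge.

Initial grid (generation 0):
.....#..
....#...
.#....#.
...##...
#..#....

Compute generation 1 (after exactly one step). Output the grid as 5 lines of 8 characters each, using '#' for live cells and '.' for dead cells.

Answer: ####..##
####..##
###...##
##...###
###.####

Derivation:
Simulating step by step:
Generation 0 (given above): 8 live cells
Generation 1: 29 live cells
(generation 1 grid is the final answer)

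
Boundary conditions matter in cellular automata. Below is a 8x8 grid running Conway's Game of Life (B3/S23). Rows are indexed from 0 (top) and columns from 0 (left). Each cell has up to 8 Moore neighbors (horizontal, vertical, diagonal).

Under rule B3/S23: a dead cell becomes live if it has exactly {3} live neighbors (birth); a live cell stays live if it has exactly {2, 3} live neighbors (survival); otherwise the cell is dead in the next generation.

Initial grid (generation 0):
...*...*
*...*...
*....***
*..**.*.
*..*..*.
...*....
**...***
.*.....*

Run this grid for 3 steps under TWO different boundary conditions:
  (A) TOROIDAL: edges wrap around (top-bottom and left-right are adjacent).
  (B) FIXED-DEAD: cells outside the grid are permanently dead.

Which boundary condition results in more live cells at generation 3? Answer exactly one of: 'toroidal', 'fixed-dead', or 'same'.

Under TOROIDAL boundary, generation 3:
........
***.**.*
.*......
*...*.**
**...*..
....*..*
**..*...
.**..***
Population = 24

Under FIXED-DEAD boundary, generation 3:
........
....**.*
**.....*
**..*...
.......*
.......*
.*.*.*.*
......**
Population = 17

Comparison: toroidal=24, fixed-dead=17 -> toroidal

Answer: toroidal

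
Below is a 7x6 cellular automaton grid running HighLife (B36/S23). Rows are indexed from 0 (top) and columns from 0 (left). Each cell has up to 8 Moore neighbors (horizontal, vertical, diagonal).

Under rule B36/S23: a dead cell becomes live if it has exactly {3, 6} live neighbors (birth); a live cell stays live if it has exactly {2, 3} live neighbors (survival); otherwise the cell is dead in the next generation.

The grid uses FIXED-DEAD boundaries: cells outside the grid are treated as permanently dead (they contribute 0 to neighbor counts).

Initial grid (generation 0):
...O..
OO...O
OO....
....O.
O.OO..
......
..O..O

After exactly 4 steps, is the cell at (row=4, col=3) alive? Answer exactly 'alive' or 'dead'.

Simulating step by step:
Generation 0 (given above): 12 live cells
Generation 1: 12 live cells
......
OOO...
OO....
O.OO..
...O..
.OOO..
......
Generation 2: 12 live cells
.O....
O.O...
...O..
O.OO..
..O.O.
..OO..
..O...
Generation 3: 13 live cells
.O....
.OO...
...O..
.OO.O.
...OO.
.OO...
..OO..
Generation 4: 13 live cells
.OO...
.OO...
...O..
..O.O.
....O.
.O..O.
.OOO..

Cell (4,3) at generation 4: 0 -> dead

Answer: dead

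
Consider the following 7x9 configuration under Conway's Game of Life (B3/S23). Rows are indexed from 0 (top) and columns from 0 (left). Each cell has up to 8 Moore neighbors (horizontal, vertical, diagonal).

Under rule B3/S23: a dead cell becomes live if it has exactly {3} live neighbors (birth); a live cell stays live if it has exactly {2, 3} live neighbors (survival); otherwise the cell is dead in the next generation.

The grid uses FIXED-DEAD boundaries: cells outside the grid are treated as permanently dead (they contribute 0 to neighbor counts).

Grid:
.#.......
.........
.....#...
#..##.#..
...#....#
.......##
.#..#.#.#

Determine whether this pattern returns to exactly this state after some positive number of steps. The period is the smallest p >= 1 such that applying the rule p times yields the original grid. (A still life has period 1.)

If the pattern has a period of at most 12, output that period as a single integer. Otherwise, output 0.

Answer: 0

Derivation:
Simulating and comparing each generation to the original:
Gen 0 (original, given above): 14 live cells
Gen 1: 10 live cells, differs from original
Gen 2: 6 live cells, differs from original
Gen 3: 0 live cells, differs from original
Gen 4: 0 live cells, differs from original
Gen 5: 0 live cells, differs from original
Gen 6: 0 live cells, differs from original
Gen 7: 0 live cells, differs from original
Gen 8: 0 live cells, differs from original
Gen 9: 0 live cells, differs from original
Gen 10: 0 live cells, differs from original
Gen 11: 0 live cells, differs from original
Gen 12: 0 live cells, differs from original
No period found within 12 steps.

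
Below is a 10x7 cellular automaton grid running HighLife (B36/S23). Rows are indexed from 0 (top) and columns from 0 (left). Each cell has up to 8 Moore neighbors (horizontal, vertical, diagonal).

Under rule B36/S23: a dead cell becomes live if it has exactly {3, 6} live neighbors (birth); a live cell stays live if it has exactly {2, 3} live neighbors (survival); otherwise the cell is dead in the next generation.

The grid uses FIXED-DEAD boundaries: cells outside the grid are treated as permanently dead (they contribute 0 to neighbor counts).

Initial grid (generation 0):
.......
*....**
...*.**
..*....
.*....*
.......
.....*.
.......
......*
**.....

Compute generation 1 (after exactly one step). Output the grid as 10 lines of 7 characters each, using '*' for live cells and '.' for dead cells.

Answer: .......
....***
....***
..*..**
.......
.......
.......
.......
.......
.......

Derivation:
Simulating step by step:
Generation 0 (given above): 13 live cells
Generation 1: 9 live cells
(generation 1 grid is the final answer)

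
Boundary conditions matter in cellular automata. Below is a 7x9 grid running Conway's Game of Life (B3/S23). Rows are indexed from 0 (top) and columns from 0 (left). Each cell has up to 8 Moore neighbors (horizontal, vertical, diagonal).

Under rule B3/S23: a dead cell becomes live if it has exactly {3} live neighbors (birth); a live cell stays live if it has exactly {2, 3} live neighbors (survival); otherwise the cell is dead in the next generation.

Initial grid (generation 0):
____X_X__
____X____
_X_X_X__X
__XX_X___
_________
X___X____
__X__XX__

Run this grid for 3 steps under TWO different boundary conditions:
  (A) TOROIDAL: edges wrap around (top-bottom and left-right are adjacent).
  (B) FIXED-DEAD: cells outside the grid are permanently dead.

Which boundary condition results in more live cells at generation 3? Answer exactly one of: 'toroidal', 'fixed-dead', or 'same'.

Under TOROIDAL boundary, generation 3:
__XX_____
_________
_________
__X______
__XXX____
__X__X___
_________
Population = 8

Under FIXED-DEAD boundary, generation 3:
____X____
____X____
_________
__X______
__XXX____
___XX____
_________
Population = 8

Comparison: toroidal=8, fixed-dead=8 -> same

Answer: same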